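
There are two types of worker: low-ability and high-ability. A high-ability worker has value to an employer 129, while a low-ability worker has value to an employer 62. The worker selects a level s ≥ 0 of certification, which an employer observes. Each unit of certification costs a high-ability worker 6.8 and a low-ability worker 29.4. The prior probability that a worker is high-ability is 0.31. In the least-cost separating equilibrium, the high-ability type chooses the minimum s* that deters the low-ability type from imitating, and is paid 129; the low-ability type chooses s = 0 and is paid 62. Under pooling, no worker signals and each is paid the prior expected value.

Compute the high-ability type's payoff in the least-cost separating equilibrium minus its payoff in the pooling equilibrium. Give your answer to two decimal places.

30.73

Least-cost separating signal: s* solves 62 = 129 − 29.4·s*, so s* = (129 − 62)/29.4 ≈ 2.2789.
High-ability type's separating payoff: 129 − 6.8 × s* = 129 − 6.8 × (129 − 62)/29.4 = 129 − 455.6/29.4 ≈ 113.5034.
Pooling payoff: 0.31 × 129 + 0.69 × 62 = 82.77.
Difference: 113.5034 − 82.77 = 30.7334, i.e. 30.73 to two decimal places.
The high-ability type prefers to separate.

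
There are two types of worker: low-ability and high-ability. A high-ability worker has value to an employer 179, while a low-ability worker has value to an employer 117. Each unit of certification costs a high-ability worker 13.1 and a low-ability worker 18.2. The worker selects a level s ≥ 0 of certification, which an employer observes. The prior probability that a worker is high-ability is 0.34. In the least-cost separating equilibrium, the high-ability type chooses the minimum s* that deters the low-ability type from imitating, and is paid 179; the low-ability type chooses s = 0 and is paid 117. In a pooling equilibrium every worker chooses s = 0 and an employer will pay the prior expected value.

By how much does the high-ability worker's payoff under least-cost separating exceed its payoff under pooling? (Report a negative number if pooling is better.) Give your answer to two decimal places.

-3.71

Least-cost separating signal: s* solves 117 = 179 − 18.2·s*, so s* = (179 − 117)/18.2 ≈ 3.4066.
High-ability type's separating payoff: 179 − 13.1 × s* = 179 − 13.1 × (179 − 117)/18.2 = 179 − 812.2/18.2 ≈ 134.3736.
Pooling payoff: 0.34 × 179 + 0.66 × 117 = 138.08.
Difference: 134.3736 − 138.08 = -3.7064, i.e. -3.71 to two decimal places.
The high-ability type would prefer the pooling outcome.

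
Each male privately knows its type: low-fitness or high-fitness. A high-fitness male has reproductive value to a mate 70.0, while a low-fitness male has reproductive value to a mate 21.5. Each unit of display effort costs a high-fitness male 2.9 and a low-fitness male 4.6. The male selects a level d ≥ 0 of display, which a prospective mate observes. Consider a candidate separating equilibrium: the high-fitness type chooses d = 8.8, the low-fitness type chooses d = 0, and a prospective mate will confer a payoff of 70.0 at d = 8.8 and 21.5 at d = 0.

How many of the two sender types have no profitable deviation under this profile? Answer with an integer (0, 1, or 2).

High-fitness type: signal → 70.0 − 2.9 × 8.8 = 44.48; deviate to 0 → 21.5. IC holds (44.48 ≥ 21.5).
Low-fitness type: stay at 0 → 21.5; mimic → 70.0 − 4.6 × 8.8 = 29.52. IC fails (21.5 < 29.52).
1 of 2 constraints hold, so this profile is not an equilibrium.

1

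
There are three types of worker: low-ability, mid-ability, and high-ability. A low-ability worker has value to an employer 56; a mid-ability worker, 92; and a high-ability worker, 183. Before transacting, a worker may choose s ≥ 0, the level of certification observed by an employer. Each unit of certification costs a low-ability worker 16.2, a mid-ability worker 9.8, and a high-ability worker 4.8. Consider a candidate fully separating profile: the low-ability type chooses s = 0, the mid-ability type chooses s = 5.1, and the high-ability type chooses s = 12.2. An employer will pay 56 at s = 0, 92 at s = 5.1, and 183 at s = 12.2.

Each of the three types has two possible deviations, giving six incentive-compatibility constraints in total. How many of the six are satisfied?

4

Low-ability (own payoff 56): to s=5.1 gives 92 − 16.2×5.1 = 9.38 → no gain ✓; to s=12.2 gives 183 − 16.2×12.2 = -14.64 → no gain ✓.
Mid-ability (own payoff 92 − 9.8×5.1 = 42.02): to s=0 gives 56 → profitable ✗; to s=12.2 gives 183 − 9.8×12.2 = 63.44 → profitable ✗.
High-ability (own payoff 183 − 4.8×12.2 = 124.44): to s=0 gives 56 → no gain ✓; to s=5.1 gives 92 − 4.8×5.1 = 67.52 → no gain ✓.
4 of the 6 constraints hold; not an equilibrium.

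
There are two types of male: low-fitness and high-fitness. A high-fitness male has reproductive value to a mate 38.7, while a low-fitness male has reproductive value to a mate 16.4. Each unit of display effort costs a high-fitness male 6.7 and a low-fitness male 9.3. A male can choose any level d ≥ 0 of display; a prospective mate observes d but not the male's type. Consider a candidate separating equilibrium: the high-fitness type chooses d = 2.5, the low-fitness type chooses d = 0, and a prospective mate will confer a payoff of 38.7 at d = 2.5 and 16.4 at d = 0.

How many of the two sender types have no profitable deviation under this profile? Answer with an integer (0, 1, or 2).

High-fitness type: signal → 38.7 − 6.7 × 2.5 = 21.95; deviate to 0 → 16.4. IC holds (21.95 ≥ 16.4).
Low-fitness type: stay at 0 → 16.4; mimic → 38.7 − 9.3 × 2.5 = 15.45. IC holds (16.4 ≥ 15.45).
2 of 2 constraints hold, so this is a separating equilibrium.

2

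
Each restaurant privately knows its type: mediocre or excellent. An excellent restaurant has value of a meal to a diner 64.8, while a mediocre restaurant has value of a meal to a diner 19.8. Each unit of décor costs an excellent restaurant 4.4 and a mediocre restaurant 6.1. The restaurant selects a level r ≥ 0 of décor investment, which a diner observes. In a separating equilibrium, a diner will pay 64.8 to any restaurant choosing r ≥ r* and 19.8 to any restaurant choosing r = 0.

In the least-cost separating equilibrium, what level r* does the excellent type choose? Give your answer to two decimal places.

7.38

A mediocre restaurant choosing r = 0 receives 19.8.
Imitating at r* instead would pay 64.8 at cost 6.1·r*, netting 64.8 − 6.1·r*.
Indifference: 19.8 = 64.8 − 6.1·r*, so r* = (64.8 − 19.8) / 6.1 ≈ 7.38.
At r* the mediocre type's incentive constraint just binds; the excellent type strictly prefers r* since its per-unit cost is lower.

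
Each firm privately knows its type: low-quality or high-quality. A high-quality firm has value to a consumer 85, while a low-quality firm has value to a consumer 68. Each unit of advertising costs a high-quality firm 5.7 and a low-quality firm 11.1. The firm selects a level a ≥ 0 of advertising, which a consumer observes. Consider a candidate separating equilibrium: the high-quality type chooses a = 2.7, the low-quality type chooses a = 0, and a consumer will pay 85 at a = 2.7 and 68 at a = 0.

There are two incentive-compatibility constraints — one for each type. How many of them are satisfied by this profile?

2

High-quality type: signal → 85 − 5.7 × 2.7 = 69.61; deviate to 0 → 68. IC holds (69.61 ≥ 68).
Low-quality type: stay at 0 → 68; mimic → 85 − 11.1 × 2.7 = 55.03. IC holds (68 ≥ 55.03).
2 of 2 constraints hold, so this is a separating equilibrium.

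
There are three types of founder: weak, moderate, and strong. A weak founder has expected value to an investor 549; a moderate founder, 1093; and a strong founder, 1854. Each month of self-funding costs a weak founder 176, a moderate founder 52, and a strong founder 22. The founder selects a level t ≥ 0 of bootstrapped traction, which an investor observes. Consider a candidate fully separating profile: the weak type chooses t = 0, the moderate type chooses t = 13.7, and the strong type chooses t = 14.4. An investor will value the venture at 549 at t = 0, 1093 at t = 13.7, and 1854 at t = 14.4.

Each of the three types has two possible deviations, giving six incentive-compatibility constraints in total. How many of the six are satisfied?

Strong (own payoff 1854 − 22×14.4 = 1537.2): to t=0 gives 549 → no gain ✓; to t=13.7 gives 1093 − 22×13.7 = 791.6 → no gain ✓.
Weak (own payoff 549): to t=13.7 gives 1093 − 176×13.7 = -1318.2 → no gain ✓; to t=14.4 gives 1854 − 176×14.4 = -680.4 → no gain ✓.
Moderate (own payoff 1093 − 52×13.7 = 380.6): to t=0 gives 549 → profitable ✗; to t=14.4 gives 1854 − 52×14.4 = 1105.2 → profitable ✗.
4 of the 6 constraints hold; not an equilibrium.

4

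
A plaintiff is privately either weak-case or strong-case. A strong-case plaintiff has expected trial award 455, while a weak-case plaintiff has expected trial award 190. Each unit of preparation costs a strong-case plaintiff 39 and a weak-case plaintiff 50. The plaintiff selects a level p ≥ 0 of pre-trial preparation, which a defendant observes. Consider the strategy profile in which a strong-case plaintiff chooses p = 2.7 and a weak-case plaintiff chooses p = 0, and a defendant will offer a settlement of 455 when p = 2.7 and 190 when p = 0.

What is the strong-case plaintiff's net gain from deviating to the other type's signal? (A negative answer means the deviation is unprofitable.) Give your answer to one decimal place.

Playing p = 2.7 the strong-case plaintiff receives 455 − 39 × 2.7 = 349.7.
Deviating to p = 0 yields 190 instead.
Gain from deviating: 190 − 349.7 = -159.7.
The gain is negative, so the strong-case type's incentive-compatibility constraint is satisfied.

-159.7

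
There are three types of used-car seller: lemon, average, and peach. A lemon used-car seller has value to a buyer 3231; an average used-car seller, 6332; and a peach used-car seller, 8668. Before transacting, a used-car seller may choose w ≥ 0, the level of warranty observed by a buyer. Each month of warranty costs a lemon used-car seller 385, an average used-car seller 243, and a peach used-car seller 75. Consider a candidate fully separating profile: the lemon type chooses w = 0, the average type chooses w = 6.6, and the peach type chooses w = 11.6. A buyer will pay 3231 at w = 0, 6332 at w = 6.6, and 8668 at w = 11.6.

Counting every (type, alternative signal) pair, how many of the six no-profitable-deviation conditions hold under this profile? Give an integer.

3

Peach (own payoff 8668 − 75×11.6 = 7798): to w=0 gives 3231 → no gain ✓; to w=6.6 gives 6332 − 75×6.6 = 5837 → no gain ✓.
Average (own payoff 6332 − 243×6.6 = 4728.2): to w=0 gives 3231 → no gain ✓; to w=11.6 gives 8668 − 243×11.6 = 5849.2 → profitable ✗.
Lemon (own payoff 3231): to w=6.6 gives 6332 − 385×6.6 = 3791 → profitable ✗; to w=11.6 gives 8668 − 385×11.6 = 4202 → profitable ✗.
3 of the 6 constraints hold; not an equilibrium.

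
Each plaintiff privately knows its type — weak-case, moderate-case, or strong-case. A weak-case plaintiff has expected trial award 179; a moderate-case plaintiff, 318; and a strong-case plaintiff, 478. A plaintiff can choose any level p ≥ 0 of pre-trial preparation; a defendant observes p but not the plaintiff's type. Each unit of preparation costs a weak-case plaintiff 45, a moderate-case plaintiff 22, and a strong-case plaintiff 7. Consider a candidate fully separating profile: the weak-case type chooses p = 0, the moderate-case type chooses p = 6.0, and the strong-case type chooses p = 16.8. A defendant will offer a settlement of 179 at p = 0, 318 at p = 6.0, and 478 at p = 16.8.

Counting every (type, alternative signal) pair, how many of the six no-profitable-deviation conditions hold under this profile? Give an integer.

Strong-case (own payoff 478 − 7×16.8 = 360.4): to p=0 gives 179 → no gain ✓; to p=6.0 gives 318 − 7×6.0 = 276 → no gain ✓.
Moderate-case (own payoff 318 − 22×6.0 = 186): to p=0 gives 179 → no gain ✓; to p=16.8 gives 478 − 22×16.8 = 108.4 → no gain ✓.
Weak-case (own payoff 179): to p=6.0 gives 318 − 45×6.0 = 48 → no gain ✓; to p=16.8 gives 478 − 45×16.8 = -278 → no gain ✓.
6 of the 6 constraints hold; this profile is a separating equilibrium.

6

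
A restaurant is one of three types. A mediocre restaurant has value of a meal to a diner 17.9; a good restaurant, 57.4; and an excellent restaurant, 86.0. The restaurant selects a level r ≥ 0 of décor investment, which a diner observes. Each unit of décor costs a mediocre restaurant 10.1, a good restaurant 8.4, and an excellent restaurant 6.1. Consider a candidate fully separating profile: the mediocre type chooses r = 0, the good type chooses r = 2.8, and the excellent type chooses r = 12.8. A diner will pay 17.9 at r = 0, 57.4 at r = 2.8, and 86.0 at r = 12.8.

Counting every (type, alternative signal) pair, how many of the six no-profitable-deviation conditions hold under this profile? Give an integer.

3

Mediocre (own payoff 17.9): to r=2.8 gives 57.4 − 10.1×2.8 = 29.12 → profitable ✗; to r=12.8 gives 86.0 − 10.1×12.8 = -43.28 → no gain ✓.
Excellent (own payoff 86.0 − 6.1×12.8 = 7.92): to r=0 gives 17.9 → profitable ✗; to r=2.8 gives 57.4 − 6.1×2.8 = 40.32 → profitable ✗.
Good (own payoff 57.4 − 8.4×2.8 = 33.88): to r=0 gives 17.9 → no gain ✓; to r=12.8 gives 86.0 − 8.4×12.8 = -21.52 → no gain ✓.
3 of the 6 constraints hold; not an equilibrium.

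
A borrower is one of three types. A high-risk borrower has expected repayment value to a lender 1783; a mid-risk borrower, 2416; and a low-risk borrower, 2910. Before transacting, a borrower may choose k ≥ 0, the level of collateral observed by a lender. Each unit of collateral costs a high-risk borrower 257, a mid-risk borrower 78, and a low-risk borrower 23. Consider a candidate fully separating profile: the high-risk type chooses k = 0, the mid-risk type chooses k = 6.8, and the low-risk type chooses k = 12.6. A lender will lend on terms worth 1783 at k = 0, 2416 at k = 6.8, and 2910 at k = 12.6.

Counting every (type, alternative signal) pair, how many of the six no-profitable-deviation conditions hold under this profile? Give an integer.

Mid-risk (own payoff 2416 − 78×6.8 = 1885.6): to k=0 gives 1783 → no gain ✓; to k=12.6 gives 2910 − 78×12.6 = 1927.2 → profitable ✗.
Low-risk (own payoff 2910 − 23×12.6 = 2620.2): to k=0 gives 1783 → no gain ✓; to k=6.8 gives 2416 − 23×6.8 = 2259.6 → no gain ✓.
High-risk (own payoff 1783): to k=6.8 gives 2416 − 257×6.8 = 668.4 → no gain ✓; to k=12.6 gives 2910 − 257×12.6 = -328.2 → no gain ✓.
5 of the 6 constraints hold; not an equilibrium.

5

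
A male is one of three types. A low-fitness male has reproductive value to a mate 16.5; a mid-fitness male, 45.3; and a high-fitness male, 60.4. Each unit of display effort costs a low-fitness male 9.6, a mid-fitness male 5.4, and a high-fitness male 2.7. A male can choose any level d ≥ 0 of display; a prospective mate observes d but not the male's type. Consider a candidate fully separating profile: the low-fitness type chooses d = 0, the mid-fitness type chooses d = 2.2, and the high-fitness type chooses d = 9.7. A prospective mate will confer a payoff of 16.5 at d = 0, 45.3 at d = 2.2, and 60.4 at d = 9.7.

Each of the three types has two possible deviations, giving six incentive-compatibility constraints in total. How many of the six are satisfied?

Mid-fitness (own payoff 45.3 − 5.4×2.2 = 33.42): to d=0 gives 16.5 → no gain ✓; to d=9.7 gives 60.4 − 5.4×9.7 = 8.02 → no gain ✓.
Low-fitness (own payoff 16.5): to d=2.2 gives 45.3 − 9.6×2.2 = 24.18 → profitable ✗; to d=9.7 gives 60.4 − 9.6×9.7 = -32.72 → no gain ✓.
High-fitness (own payoff 60.4 − 2.7×9.7 = 34.21): to d=0 gives 16.5 → no gain ✓; to d=2.2 gives 45.3 − 2.7×2.2 = 39.36 → profitable ✗.
4 of the 6 constraints hold; not an equilibrium.

4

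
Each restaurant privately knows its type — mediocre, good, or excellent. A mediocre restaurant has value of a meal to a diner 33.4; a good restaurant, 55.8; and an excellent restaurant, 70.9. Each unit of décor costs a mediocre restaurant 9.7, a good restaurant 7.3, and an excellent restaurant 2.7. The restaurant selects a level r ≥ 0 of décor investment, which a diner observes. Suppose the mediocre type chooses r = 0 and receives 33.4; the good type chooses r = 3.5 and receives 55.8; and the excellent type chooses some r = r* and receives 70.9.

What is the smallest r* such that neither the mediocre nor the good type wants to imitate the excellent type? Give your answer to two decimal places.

Mediocre type (on-path payoff 33.4) won't mimic when 33.4 ≥ 70.9 − 9.7·r*, i.e. r* ≥ 3.87.
Good type (on-path payoff 55.8 − 7.3×3.5 = 30.25) won't mimic when 30.25 ≥ 70.9 − 7.3·r*, i.e. r* ≥ 5.57.
Both must hold, so r* = max(3.87, 5.57) = 5.57. The good type's constraint binds.

5.57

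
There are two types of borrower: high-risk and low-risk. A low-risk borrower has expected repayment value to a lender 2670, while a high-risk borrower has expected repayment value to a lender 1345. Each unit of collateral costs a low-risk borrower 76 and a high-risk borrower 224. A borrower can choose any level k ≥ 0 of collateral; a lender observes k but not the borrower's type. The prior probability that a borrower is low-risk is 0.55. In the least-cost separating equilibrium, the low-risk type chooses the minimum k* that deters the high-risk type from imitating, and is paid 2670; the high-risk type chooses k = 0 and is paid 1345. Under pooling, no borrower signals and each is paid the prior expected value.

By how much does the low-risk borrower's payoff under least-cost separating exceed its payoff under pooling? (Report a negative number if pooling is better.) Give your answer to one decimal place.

Least-cost separating signal: k* solves 1345 = 2670 − 224·k*, so k* = (2670 − 1345)/224 ≈ 5.9152.
Low-risk type's separating payoff: 2670 − 76 × k* = 2670 − 76 × (2670 − 1345)/224 = 2670 − 100700/224 ≈ 2220.446.
Pooling payoff: 0.55 × 2670 + 0.45 × 1345 = 2073.75.
Difference: 2220.446 − 2073.75 = 146.696, i.e. 146.7 to one decimal place.
The low-risk type prefers to separate.

146.7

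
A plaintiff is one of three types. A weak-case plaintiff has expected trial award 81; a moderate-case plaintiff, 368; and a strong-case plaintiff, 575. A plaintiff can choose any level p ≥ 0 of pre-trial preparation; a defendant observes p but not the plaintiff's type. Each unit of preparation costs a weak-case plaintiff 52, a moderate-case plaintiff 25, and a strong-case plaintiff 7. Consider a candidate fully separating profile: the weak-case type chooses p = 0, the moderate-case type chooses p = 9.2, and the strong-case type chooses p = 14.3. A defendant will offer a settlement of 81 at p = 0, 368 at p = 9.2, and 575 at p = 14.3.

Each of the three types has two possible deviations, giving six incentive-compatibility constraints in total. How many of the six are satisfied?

Moderate-case (own payoff 368 − 25×9.2 = 138): to p=0 gives 81 → no gain ✓; to p=14.3 gives 575 − 25×14.3 = 217.5 → profitable ✗.
Weak-case (own payoff 81): to p=9.2 gives 368 − 52×9.2 = -110.4 → no gain ✓; to p=14.3 gives 575 − 52×14.3 = -168.6 → no gain ✓.
Strong-case (own payoff 575 − 7×14.3 = 474.9): to p=0 gives 81 → no gain ✓; to p=9.2 gives 368 − 7×9.2 = 303.6 → no gain ✓.
5 of the 6 constraints hold; not an equilibrium.

5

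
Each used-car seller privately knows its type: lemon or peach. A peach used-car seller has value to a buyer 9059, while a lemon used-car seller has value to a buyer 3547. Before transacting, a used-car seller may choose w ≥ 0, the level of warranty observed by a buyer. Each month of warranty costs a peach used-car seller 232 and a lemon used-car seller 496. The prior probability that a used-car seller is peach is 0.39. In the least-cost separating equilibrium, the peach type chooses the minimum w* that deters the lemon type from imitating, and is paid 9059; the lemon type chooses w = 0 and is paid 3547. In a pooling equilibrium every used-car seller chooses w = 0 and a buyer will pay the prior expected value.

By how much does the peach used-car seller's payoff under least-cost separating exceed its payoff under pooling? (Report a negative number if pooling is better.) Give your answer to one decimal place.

Least-cost separating signal: w* solves 3547 = 9059 − 496·w*, so w* = (9059 − 3547)/496 ≈ 11.1129.
Peach type's separating payoff: 9059 − 232 × w* = 9059 − 232 × (9059 − 3547)/496 = 9059 − 1278784/496 ≈ 6480.806.
Pooling payoff: 0.39 × 9059 + 0.61 × 3547 = 5696.68.
Difference: 6480.806 − 5696.68 = 784.126, i.e. 784.1 to one decimal place.
The peach type prefers to separate.

784.1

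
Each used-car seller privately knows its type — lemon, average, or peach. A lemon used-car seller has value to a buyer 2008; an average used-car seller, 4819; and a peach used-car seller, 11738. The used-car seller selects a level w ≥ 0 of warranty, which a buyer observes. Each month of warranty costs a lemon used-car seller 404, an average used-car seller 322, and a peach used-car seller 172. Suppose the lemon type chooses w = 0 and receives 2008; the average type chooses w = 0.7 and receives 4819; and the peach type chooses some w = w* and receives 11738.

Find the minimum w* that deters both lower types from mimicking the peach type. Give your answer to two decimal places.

Lemon type (on-path payoff 2008) won't mimic when 2008 ≥ 11738 − 404·w*, i.e. w* ≥ 24.08.
Average type (on-path payoff 4819 − 322×0.7 = 4593.6) won't mimic when 4593.6 ≥ 11738 − 322·w*, i.e. w* ≥ 22.19.
Both must hold, so w* = max(24.08, 22.19) = 24.08. The lemon type's constraint binds.

24.08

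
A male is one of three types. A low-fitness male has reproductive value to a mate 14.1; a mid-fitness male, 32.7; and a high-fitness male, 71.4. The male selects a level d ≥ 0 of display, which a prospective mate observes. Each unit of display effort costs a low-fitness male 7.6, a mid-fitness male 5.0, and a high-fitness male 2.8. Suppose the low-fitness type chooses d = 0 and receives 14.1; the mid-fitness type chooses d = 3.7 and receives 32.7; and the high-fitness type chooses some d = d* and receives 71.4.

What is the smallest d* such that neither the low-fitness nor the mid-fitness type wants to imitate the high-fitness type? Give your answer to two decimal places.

11.44

Low-fitness type (on-path payoff 14.1) won't mimic when 14.1 ≥ 71.4 − 7.6·d*, i.e. d* ≥ 7.54.
Mid-fitness type (on-path payoff 32.7 − 5.0×3.7 = 14.2) won't mimic when 14.2 ≥ 71.4 − 5.0·d*, i.e. d* ≥ 11.44.
Both must hold, so d* = max(7.54, 11.44) = 11.44. The mid-fitness type's constraint binds.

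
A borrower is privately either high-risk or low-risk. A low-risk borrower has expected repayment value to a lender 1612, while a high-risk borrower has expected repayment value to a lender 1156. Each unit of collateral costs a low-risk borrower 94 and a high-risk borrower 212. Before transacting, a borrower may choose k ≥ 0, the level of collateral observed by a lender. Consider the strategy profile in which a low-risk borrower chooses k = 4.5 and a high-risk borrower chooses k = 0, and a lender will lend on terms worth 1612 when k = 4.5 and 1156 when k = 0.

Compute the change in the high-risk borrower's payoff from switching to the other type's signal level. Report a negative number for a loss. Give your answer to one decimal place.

-498.0

Playing k = 0 the high-risk borrower receives 1156.
Deviating to k = 4.5 brings payment 1612 at cost 212 × 4.5 = 954, netting 658.
Gain from deviating: 658 − 1156 = -498.0.
The gain is negative, so the high-risk type's incentive-compatibility constraint is satisfied.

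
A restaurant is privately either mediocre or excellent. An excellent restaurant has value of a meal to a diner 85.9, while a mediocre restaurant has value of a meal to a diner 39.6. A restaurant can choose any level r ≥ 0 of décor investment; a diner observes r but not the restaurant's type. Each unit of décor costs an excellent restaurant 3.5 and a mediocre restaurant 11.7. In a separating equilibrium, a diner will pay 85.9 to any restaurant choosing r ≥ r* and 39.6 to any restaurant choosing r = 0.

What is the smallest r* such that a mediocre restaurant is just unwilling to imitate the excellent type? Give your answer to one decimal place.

4.0

A mediocre restaurant choosing r = 0 receives 39.6.
Imitating at r* instead would pay 85.9 at cost 11.7·r*, netting 85.9 − 11.7·r*.
Indifference: 39.6 = 85.9 − 11.7·r*, so r* = (85.9 − 39.6) / 11.7 ≈ 4.0.
At r* the mediocre type's incentive constraint just binds; the excellent type strictly prefers r* since its per-unit cost is lower.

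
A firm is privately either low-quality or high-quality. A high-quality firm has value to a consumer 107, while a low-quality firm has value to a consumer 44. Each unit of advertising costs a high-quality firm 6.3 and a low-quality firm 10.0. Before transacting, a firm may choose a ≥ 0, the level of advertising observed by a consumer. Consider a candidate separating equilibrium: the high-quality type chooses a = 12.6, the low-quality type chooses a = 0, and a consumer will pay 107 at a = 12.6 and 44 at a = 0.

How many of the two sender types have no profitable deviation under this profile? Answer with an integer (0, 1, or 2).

High-quality type: signal → 107 − 6.3 × 12.6 = 27.62; deviate to 0 → 44. IC fails (27.62 < 44).
Low-quality type: stay at 0 → 44; mimic → 107 − 10.0 × 12.6 = -19. IC holds (44 ≥ -19).
1 of 2 constraints hold, so this profile is not an equilibrium.

1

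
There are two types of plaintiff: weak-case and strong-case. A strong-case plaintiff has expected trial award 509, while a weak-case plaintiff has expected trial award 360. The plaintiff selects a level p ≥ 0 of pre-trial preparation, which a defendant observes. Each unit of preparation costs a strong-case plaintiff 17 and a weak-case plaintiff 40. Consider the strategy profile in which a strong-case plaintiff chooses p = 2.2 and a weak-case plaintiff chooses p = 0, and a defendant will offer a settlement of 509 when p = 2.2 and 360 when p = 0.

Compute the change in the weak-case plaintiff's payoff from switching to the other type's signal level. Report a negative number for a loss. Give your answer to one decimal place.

Playing p = 0 the weak-case plaintiff receives 360.
Deviating to p = 2.2 brings payment 509 at cost 40 × 2.2 = 88, netting 421.
Gain from deviating: 421 − 360 = 61.0.
The gain is positive, so the weak-case type's incentive-compatibility constraint is violated — this profile is not a separating equilibrium.

61.0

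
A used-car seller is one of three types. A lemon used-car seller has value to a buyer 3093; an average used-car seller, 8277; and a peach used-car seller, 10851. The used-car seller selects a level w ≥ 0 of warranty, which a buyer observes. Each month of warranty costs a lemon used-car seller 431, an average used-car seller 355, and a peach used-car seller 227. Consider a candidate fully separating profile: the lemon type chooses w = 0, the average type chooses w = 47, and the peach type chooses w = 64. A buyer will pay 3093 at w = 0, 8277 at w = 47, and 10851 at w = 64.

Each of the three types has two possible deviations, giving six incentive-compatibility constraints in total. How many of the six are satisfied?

Average (own payoff 8277 − 355×47 = -8408): to w=0 gives 3093 → profitable ✗; to w=64 gives 10851 − 355×64 = -11869 → no gain ✓.
Lemon (own payoff 3093): to w=47 gives 8277 − 431×47 = -11980 → no gain ✓; to w=64 gives 10851 − 431×64 = -16733 → no gain ✓.
Peach (own payoff 10851 − 227×64 = -3677): to w=0 gives 3093 → profitable ✗; to w=47 gives 8277 − 227×47 = -2392 → profitable ✗.
3 of the 6 constraints hold; not an equilibrium.

3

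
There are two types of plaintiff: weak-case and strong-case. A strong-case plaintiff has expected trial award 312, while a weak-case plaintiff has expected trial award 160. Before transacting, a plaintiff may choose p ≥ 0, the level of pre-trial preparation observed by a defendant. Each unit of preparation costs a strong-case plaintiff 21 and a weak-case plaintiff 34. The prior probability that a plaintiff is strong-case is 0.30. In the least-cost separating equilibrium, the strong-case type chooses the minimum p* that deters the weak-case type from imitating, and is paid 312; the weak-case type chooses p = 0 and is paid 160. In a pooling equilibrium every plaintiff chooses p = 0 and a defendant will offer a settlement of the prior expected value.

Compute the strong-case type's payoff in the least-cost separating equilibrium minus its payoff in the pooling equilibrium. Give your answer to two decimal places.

Least-cost separating signal: p* solves 160 = 312 − 34·p*, so p* = (312 − 160)/34 ≈ 4.4706.
Strong-case type's separating payoff: 312 − 21 × p* = 312 − 21 × (312 − 160)/34 = 312 − 3192/34 ≈ 218.1176.
Pooling payoff: 0.30 × 312 + 0.70 × 160 = 205.6.
Difference: 218.1176 − 205.6 = 12.5176, i.e. 12.52 to two decimal places.
The strong-case type prefers to separate.

12.52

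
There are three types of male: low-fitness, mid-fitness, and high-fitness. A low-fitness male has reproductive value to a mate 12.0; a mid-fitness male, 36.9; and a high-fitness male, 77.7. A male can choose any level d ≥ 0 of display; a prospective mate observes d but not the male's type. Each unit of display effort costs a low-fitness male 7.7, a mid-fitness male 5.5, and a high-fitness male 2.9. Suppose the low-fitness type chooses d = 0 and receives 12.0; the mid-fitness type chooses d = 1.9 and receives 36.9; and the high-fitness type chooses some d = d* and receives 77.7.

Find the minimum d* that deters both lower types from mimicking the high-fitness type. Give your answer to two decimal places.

9.32

Mid-fitness type (on-path payoff 36.9 − 5.5×1.9 = 26.45) won't mimic when 26.45 ≥ 77.7 − 5.5·d*, i.e. d* ≥ 9.32.
Low-fitness type (on-path payoff 12.0) won't mimic when 12.0 ≥ 77.7 − 7.7·d*, i.e. d* ≥ 8.53.
Both must hold, so d* = max(8.53, 9.32) = 9.32. The mid-fitness type's constraint binds.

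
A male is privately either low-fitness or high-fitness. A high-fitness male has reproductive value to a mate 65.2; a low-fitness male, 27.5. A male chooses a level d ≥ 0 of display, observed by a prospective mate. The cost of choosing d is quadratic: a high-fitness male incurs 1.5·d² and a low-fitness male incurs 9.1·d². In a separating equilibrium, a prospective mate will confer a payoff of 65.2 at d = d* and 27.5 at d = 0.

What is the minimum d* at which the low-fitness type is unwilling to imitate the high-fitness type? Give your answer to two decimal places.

2.04

The low-fitness type at d = 0 receives 27.5; imitating at d* yields 65.2 − 9.1·d*².
Indifference: 27.5 = 65.2 − 9.1·d*², so d*² = (65.2 − 27.5) / 9.1 ≈ 4.1429.
d* = √4.1429 ≈ 2.04.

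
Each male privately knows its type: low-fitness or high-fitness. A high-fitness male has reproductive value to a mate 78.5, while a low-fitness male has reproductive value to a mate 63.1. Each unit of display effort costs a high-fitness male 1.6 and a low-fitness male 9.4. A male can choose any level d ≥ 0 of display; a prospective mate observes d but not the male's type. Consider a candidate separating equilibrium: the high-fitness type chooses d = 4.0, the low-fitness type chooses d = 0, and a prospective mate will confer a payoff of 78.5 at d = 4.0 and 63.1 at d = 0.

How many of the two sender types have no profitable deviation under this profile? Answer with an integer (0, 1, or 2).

High-fitness type: signal → 78.5 − 1.6 × 4.0 = 72.1; deviate to 0 → 63.1. IC holds (72.1 ≥ 63.1).
Low-fitness type: stay at 0 → 63.1; mimic → 78.5 − 9.4 × 4.0 = 40.9. IC holds (63.1 ≥ 40.9).
2 of 2 constraints hold, so this is a separating equilibrium.

2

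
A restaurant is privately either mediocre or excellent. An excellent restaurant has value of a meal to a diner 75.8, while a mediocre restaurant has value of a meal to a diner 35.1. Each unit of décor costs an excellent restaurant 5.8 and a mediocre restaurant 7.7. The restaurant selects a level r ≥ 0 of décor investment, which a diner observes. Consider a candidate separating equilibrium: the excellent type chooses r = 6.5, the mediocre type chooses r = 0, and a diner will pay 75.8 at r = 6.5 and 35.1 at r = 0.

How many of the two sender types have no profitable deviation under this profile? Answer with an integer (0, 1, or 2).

Excellent type: signal → 75.8 − 5.8 × 6.5 = 38.1; deviate to 0 → 35.1. IC holds (38.1 ≥ 35.1).
Mediocre type: stay at 0 → 35.1; mimic → 75.8 − 7.7 × 6.5 = 25.75. IC holds (35.1 ≥ 25.75).
2 of 2 constraints hold, so this is a separating equilibrium.

2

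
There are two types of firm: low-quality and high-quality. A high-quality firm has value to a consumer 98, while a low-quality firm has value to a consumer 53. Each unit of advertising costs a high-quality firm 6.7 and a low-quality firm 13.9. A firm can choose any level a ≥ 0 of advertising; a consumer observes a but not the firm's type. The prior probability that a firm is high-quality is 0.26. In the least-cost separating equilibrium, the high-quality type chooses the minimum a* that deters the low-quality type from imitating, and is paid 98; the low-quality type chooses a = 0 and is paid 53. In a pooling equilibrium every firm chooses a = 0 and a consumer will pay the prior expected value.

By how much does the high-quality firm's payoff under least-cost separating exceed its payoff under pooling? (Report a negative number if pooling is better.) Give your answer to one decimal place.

11.6

Least-cost separating signal: a* solves 53 = 98 − 13.9·a*, so a* = (98 − 53)/13.9 ≈ 3.2374.
High-quality type's separating payoff: 98 − 6.7 × a* = 98 − 6.7 × (98 − 53)/13.9 = 98 − 301.5/13.9 ≈ 76.309.
Pooling payoff: 0.26 × 98 + 0.74 × 53 = 64.7.
Difference: 76.309 − 64.7 = 11.609, i.e. 11.6 to one decimal place.
The high-quality type prefers to separate.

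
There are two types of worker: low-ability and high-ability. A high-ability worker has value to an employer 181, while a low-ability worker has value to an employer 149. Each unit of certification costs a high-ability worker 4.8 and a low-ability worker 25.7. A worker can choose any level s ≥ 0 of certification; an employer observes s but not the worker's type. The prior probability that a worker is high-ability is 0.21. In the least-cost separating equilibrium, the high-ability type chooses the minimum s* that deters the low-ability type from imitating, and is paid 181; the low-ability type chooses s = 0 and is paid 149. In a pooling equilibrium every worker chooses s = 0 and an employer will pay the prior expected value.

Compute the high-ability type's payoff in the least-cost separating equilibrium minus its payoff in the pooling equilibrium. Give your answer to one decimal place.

Least-cost separating signal: s* solves 149 = 181 − 25.7·s*, so s* = (181 − 149)/25.7 ≈ 1.2451.
High-ability type's separating payoff: 181 − 4.8 × s* = 181 − 4.8 × (181 − 149)/25.7 = 181 − 153.6/25.7 ≈ 175.023.
Pooling payoff: 0.21 × 181 + 0.79 × 149 = 155.72.
Difference: 175.023 − 155.72 = 19.303, i.e. 19.3 to one decimal place.
The high-ability type prefers to separate.

19.3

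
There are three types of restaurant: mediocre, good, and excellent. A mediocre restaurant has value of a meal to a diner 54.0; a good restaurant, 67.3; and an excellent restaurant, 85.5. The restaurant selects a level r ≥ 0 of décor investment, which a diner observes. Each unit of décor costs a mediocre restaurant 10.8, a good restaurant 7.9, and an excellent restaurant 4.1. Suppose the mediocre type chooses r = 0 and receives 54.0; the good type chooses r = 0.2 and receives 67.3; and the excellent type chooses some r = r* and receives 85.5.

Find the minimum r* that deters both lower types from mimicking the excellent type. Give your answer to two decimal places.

Good type (on-path payoff 67.3 − 7.9×0.2 = 65.72) won't mimic when 65.72 ≥ 85.5 − 7.9·r*, i.e. r* ≥ 2.50.
Mediocre type (on-path payoff 54.0) won't mimic when 54.0 ≥ 85.5 − 10.8·r*, i.e. r* ≥ 2.92.
Both must hold, so r* = max(2.92, 2.50) = 2.92. The mediocre type's constraint binds.

2.92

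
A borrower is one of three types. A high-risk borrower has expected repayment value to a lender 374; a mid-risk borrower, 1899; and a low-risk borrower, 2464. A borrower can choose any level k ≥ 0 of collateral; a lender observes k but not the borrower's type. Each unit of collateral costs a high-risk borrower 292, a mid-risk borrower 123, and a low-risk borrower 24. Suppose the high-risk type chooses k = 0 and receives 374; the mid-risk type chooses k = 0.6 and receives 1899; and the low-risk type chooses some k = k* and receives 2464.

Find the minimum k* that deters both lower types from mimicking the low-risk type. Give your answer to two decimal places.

7.16

Mid-risk type (on-path payoff 1899 − 123×0.6 = 1825.2) won't mimic when 1825.2 ≥ 2464 − 123·k*, i.e. k* ≥ 5.19.
High-risk type (on-path payoff 374) won't mimic when 374 ≥ 2464 − 292·k*, i.e. k* ≥ 7.16.
Both must hold, so k* = max(7.16, 5.19) = 7.16. The high-risk type's constraint binds.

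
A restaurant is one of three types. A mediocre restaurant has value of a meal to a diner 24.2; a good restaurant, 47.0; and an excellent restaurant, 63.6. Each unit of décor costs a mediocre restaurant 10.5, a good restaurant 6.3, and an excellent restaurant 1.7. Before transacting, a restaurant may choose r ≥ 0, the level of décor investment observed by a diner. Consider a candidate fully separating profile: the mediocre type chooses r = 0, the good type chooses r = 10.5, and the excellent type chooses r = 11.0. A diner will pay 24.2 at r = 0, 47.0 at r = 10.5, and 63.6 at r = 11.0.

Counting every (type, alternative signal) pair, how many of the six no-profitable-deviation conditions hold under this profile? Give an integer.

4

Excellent (own payoff 63.6 − 1.7×11.0 = 44.9): to r=0 gives 24.2 → no gain ✓; to r=10.5 gives 47.0 − 1.7×10.5 = 29.15 → no gain ✓.
Mediocre (own payoff 24.2): to r=10.5 gives 47.0 − 10.5×10.5 = -63.25 → no gain ✓; to r=11.0 gives 63.6 − 10.5×11.0 = -51.9 → no gain ✓.
Good (own payoff 47.0 − 6.3×10.5 = -19.15): to r=0 gives 24.2 → profitable ✗; to r=11.0 gives 63.6 − 6.3×11.0 = -5.7 → profitable ✗.
4 of the 6 constraints hold; not an equilibrium.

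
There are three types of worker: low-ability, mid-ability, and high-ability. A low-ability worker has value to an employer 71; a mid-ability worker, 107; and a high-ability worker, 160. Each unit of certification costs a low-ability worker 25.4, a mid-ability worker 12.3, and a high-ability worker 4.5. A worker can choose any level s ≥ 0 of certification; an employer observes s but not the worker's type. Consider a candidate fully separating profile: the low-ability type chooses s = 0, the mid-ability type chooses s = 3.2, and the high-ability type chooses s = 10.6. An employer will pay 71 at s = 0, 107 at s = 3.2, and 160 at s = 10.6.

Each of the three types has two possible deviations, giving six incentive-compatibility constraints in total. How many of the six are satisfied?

Low-ability (own payoff 71): to s=3.2 gives 107 − 25.4×3.2 = 25.72 → no gain ✓; to s=10.6 gives 160 − 25.4×10.6 = -109.24 → no gain ✓.
High-ability (own payoff 160 − 4.5×10.6 = 112.3): to s=0 gives 71 → no gain ✓; to s=3.2 gives 107 − 4.5×3.2 = 92.6 → no gain ✓.
Mid-ability (own payoff 107 − 12.3×3.2 = 67.64): to s=0 gives 71 → profitable ✗; to s=10.6 gives 160 − 12.3×10.6 = 29.62 → no gain ✓.
5 of the 6 constraints hold; not an equilibrium.

5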